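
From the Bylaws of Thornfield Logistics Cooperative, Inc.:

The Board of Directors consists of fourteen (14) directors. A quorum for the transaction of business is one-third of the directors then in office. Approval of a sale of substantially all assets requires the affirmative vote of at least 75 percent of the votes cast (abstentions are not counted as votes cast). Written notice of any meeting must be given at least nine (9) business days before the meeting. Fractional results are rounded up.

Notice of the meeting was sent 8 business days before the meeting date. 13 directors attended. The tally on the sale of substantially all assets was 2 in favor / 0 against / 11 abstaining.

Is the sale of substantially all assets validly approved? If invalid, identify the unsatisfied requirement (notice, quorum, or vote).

Invalid — notice requirement not satisfied.

Notice: 8 business days given; 9 required (8 < 9). Not satisfied.
Quorum: 13 present; quorum is 5. Satisfied.
Vote: the sale of substantially all assets requires three-fourths of the votes cast (13 present − 11 abstaining = 2). 3/4 of 2 = 1.50, rounded up to 2, so 2 affirmative votes are needed; 2 voted in favor. Satisfied.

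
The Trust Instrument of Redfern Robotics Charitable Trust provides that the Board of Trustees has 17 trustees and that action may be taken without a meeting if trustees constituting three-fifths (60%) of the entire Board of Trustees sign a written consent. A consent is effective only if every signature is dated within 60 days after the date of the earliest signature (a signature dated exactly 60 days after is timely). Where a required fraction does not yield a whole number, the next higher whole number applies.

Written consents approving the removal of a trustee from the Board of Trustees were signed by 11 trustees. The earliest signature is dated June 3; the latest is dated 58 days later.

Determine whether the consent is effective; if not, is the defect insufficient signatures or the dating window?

Effective — both the signature and dating-window requirements are satisfied.

Signatures required: three-fifths (60%) of 17 — 3/5 of 17 = 10.20, rounded up to 11, so 11 needed; 11 signed. Sufficient.
Dating window: the latest signature is 58 days after the earliest; the limit is 60 days. Within the window.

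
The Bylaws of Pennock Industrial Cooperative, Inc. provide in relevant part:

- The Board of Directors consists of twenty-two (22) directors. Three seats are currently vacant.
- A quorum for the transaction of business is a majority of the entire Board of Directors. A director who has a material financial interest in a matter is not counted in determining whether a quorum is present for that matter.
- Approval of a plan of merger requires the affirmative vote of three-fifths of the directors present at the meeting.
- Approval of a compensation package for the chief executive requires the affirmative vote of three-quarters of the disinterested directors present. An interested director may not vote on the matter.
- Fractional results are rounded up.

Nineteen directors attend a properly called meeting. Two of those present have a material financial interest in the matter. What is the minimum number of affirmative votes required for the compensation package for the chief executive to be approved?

The compensation package for the chief executive requires three-fourths of the disinterested directors present (19 − 2 = 17).
3/4 of 17 = 12.75, rounded up to 13.

13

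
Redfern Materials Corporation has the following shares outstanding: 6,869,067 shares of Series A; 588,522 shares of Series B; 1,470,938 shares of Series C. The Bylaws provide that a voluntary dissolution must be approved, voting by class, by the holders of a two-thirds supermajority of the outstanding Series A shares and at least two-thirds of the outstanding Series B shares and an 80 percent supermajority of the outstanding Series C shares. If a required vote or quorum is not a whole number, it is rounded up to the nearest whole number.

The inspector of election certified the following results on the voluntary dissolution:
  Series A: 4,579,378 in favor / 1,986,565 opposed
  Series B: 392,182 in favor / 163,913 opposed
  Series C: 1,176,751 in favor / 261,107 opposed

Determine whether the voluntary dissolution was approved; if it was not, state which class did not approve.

Series A: 2/3 of 6869067 = 4579378; 4,579,378 required, 4,579,378 in favor — approved.
Series B: 2/3 of 588522 = 392348; 392,348 required, 392,182 in favor — not approved.
Series C: 4/5 of 1470938 = 1176750.40, rounded up to 1176751; 1,176,751 required, 1,176,751 in favor — approved.

Not approved — the Series B shares did not give the required vote.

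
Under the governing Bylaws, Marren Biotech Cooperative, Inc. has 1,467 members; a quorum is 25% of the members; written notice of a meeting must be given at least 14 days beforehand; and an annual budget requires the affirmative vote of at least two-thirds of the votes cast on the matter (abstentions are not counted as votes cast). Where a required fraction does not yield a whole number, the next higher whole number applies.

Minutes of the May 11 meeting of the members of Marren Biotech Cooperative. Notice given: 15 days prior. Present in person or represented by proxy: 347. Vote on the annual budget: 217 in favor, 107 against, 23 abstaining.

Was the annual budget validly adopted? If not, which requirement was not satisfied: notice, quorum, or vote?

Notice: 15 days given; 14 required. Satisfied.
Quorum: 25% of 1,467 = 366.75, rounded up to 367; 347 present. Not satisfied.
Vote: requires two-thirds of the votes cast (347 − 23 abstaining = 324); 2/3 of 324 = 216, so 216 needed; 217 in favor. Satisfied.

Invalid — quorum requirement not satisfied.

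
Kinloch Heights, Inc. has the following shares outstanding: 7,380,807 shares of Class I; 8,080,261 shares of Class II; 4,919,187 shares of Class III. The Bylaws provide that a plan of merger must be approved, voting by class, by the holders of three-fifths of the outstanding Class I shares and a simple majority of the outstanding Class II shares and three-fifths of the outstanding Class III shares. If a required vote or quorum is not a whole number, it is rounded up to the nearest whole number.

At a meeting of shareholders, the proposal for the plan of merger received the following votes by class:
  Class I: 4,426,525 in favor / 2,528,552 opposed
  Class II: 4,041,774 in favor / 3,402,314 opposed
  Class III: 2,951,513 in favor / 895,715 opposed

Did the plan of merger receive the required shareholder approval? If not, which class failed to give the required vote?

Not approved — the Class I shares did not give the required vote.

Class I: 3/5 of 7380807 = 4428484.20, rounded up to 4428485; 4,428,485 required, 4,426,525 in favor — not approved.
Class II: a majority of 8080261 is 4040131; 4,040,131 required, 4,041,774 in favor — approved.
Class III: 3/5 of 4919187 = 2951512.20, rounded up to 2951513; 2,951,513 required, 2,951,513 in favor — approved.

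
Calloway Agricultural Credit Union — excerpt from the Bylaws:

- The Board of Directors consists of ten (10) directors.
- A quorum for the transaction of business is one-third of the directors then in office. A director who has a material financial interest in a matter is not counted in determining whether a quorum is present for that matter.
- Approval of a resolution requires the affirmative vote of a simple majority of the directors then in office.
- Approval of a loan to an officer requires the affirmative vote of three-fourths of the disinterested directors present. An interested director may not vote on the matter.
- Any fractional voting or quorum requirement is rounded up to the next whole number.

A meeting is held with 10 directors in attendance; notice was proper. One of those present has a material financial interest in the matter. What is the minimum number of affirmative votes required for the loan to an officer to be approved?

7

The loan to an officer requires three-fourths of the disinterested directors present (10 − 1 = 9).
3/4 of 9 = 6.75, rounded up to 7.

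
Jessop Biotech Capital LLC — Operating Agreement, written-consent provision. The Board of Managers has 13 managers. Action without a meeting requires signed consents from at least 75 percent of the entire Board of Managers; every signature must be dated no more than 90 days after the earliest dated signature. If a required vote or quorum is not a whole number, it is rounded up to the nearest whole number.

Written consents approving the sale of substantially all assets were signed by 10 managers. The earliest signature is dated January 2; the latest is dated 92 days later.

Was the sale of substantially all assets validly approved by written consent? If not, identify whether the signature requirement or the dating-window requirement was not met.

Signatures required: at least 75 percent of 13 — 3/4 of 13 = 9.75, rounded up to 10, so 10 needed; 10 signed. Sufficient.
Dating window: the latest signature is 92 days after the earliest; the limit is 90 days. Outside the window.

Not effective — dating-window requirement not satisfied.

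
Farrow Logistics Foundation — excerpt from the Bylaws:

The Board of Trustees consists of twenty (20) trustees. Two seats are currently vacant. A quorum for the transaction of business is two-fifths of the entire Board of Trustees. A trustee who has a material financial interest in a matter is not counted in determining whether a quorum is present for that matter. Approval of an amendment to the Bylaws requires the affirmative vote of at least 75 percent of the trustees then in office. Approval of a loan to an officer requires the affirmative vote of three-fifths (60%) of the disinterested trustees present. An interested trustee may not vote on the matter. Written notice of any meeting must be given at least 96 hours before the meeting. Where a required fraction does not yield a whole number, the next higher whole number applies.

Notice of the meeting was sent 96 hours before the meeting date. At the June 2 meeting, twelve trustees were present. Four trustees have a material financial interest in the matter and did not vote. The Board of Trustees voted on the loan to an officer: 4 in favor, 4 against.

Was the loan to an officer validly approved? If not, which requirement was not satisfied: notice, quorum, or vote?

Notice: 96 hours given; 96 required (96 ≥ 96). Satisfied.
Quorum: 12 present, but the 4 interested trustees do not count, leaving 8. Quorum is 8. Satisfied.
Vote: the loan to an officer requires three-fifths of the disinterested trustees present (12 − 4 = 8). 3/5 of 8 = 4.80, rounded up to 5, so 5 affirmative votes are needed; 4 voted in favor. Not satisfied.

Invalid — vote requirement not satisfied.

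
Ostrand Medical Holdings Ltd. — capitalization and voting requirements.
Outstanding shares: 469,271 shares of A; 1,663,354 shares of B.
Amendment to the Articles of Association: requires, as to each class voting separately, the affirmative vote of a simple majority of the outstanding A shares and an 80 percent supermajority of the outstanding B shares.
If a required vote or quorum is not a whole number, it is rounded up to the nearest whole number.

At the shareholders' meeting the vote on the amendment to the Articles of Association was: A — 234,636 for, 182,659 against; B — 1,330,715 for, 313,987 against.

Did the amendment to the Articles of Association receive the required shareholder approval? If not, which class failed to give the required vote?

A: a majority of 469271 is 234636; 234,636 required, 234,636 in favor — approved.
B: 4/5 of 1663354 = 1330683.20, rounded up to 1330684; 1,330,684 required, 1,330,715 in favor — approved.

Approved — every class gave the required vote.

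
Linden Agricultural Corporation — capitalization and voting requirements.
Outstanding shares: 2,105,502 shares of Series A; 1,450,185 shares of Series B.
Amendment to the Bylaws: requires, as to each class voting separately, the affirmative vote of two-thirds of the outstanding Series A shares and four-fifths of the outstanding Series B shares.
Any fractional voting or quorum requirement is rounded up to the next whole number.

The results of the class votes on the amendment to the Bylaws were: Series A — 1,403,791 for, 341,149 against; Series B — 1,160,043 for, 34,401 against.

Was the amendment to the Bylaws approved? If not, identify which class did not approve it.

Not approved — the Series B shares did not give the required vote.

Series A: 2/3 of 2105502 = 1403668; 1,403,668 required, 1,403,791 in favor — approved.
Series B: 4/5 of 1450185 = 1160148; 1,160,148 required, 1,160,043 in favor — not approved.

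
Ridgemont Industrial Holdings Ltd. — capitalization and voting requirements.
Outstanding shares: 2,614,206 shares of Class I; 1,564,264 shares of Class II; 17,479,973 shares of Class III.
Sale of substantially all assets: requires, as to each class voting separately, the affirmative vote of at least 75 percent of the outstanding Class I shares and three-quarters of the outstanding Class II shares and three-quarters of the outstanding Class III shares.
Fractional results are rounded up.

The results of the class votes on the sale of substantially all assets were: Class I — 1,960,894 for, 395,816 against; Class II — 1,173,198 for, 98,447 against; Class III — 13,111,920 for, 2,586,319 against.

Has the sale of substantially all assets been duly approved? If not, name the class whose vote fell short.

Approved — every class gave the required vote.

Class I: 3/4 of 2614206 = 1960654.50, rounded up to 1960655; 1,960,655 required, 1,960,894 in favor — approved.
Class II: 3/4 of 1564264 = 1173198; 1,173,198 required, 1,173,198 in favor — approved.
Class III: 3/4 of 17479973 = 13109979.75, rounded up to 13109980; 13,109,980 required, 13,111,920 in favor — approved.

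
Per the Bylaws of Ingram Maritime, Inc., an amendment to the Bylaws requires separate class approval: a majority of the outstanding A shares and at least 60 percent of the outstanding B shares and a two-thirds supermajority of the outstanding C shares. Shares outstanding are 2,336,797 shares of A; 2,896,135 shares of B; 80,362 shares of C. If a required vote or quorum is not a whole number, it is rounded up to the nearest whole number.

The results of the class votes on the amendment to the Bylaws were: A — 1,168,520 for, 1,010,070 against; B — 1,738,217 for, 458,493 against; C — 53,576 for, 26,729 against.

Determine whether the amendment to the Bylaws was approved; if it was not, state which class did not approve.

A: a majority of 2336797 is 1168399; 1,168,399 required, 1,168,520 in favor — approved.
B: 3/5 of 2896135 = 1737681; 1,737,681 required, 1,738,217 in favor — approved.
C: 2/3 of 80362 = 53574.67, rounded up to 53575; 53,575 required, 53,576 in favor — approved.

Approved — every class gave the required vote.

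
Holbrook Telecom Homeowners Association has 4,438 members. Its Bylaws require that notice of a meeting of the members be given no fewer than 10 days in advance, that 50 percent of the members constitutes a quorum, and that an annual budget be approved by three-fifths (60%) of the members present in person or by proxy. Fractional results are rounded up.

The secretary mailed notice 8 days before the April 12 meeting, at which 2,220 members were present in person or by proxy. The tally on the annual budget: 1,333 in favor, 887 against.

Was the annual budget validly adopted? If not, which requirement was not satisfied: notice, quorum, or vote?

Notice: 8 days given; 10 required. Not satisfied.
Quorum: 50% of 4,438 = 2,219; 2,220 present. Satisfied.
Vote: requires three-fifths of those present (2,220); 3/5 of 2220 = 1332, so 1,332 needed; 1,333 in favor. Satisfied.

Invalid — notice requirement not satisfied.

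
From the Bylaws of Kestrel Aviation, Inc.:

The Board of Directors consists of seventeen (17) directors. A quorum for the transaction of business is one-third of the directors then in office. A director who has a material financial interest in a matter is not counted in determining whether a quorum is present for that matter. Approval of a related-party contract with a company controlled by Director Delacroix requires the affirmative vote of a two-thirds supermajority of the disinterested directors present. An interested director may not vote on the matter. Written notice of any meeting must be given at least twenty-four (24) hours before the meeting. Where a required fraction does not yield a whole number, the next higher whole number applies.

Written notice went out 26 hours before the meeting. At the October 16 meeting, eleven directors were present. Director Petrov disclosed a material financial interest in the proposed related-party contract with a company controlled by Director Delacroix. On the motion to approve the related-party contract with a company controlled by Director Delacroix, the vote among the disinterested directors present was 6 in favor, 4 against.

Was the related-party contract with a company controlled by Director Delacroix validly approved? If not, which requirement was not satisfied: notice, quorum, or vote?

Notice: 26 hours given; 24 required (26 ≥ 24). Satisfied.
Quorum: 11 present, but the 1 interested director does not count, leaving 10. Quorum is 6. Satisfied.
Vote: the related-party contract with a company controlled by Director Delacroix requires two-thirds of the disinterested directors present (11 − 1 = 10). 2/3 of 10 = 6.67, rounded up to 7, so 7 affirmative votes are needed; 6 voted in favor. Not satisfied.

Invalid — vote requirement not satisfied.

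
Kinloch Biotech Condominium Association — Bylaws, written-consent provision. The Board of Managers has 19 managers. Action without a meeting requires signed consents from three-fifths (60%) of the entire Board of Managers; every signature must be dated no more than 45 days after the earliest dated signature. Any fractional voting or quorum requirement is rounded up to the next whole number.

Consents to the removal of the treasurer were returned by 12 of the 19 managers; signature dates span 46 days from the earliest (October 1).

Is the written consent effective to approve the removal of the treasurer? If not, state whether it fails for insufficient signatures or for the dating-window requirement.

Signatures required: three-fifths (60%) of 19 — 3/5 of 19 = 11.40, rounded up to 12, so 12 needed; 12 signed. Sufficient.
Dating window: the latest signature is 46 days after the earliest; the limit is 45 days. Outside the window.

Not effective — dating-window requirement not satisfied.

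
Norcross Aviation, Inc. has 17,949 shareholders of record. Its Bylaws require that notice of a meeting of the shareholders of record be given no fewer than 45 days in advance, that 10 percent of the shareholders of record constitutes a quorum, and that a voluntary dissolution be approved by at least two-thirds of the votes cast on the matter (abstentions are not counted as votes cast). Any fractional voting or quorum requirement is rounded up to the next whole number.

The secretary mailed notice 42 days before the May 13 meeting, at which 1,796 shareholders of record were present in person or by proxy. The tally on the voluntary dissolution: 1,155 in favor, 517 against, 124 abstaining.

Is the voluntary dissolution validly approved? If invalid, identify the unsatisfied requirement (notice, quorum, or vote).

Notice: 42 days given; 45 required. Not satisfied.
Quorum: 10% of 17,949 = 1,794.90, rounded up to 1,795; 1,796 present. Satisfied.
Vote: requires two-thirds of the votes cast (1,796 − 124 abstaining = 1,672); 2/3 of 1672 = 1114.67, rounded up to 1115, so 1,115 needed; 1,155 in favor. Satisfied.

Invalid — notice requirement not satisfied.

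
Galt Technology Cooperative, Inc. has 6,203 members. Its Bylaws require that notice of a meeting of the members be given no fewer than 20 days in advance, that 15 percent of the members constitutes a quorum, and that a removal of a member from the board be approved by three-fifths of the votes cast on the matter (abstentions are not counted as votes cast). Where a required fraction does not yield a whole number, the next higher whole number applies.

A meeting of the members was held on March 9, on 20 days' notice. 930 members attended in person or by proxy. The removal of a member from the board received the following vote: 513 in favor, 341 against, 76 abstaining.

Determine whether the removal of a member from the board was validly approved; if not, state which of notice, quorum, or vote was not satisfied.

Notice: 20 days given; 20 required. Satisfied.
Quorum: 15% of 6,203 = 930.45, rounded up to 931; 930 present. Not satisfied.
Vote: requires three-fifths of the votes cast (930 − 76 abstaining = 854); 3/5 of 854 = 512.40, rounded up to 513, so 513 needed; 513 in favor. Satisfied.

Invalid — quorum requirement not satisfied.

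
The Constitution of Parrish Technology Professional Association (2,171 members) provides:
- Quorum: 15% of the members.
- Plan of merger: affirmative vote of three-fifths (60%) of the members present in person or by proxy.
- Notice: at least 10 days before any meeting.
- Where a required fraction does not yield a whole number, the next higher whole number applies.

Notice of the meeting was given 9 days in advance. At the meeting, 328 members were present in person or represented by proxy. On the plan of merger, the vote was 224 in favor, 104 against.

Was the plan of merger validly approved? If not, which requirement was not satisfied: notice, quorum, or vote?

Invalid — notice requirement not satisfied.

Notice: 9 days given; 10 required. Not satisfied.
Quorum: 15% of 2,171 = 325.65, rounded up to 326; 328 present. Satisfied.
Vote: requires three-fifths of those present (328); 3/5 of 328 = 196.80, rounded up to 197, so 197 needed; 224 in favor. Satisfied.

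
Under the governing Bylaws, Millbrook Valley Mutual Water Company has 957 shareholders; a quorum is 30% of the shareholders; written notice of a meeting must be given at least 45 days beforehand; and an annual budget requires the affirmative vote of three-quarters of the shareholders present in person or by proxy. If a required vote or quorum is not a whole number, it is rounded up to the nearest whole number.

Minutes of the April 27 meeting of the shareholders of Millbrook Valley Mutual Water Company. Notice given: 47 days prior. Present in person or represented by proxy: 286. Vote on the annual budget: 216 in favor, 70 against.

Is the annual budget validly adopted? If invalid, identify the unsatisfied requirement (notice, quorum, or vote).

Invalid — quorum requirement not satisfied.

Notice: 47 days given; 45 required. Satisfied.
Quorum: 30% of 957 = 287.10, rounded up to 288; 286 present. Not satisfied.
Vote: requires three-fourths of those present (286); 3/4 of 286 = 214.50, rounded up to 215, so 215 needed; 216 in favor. Satisfied.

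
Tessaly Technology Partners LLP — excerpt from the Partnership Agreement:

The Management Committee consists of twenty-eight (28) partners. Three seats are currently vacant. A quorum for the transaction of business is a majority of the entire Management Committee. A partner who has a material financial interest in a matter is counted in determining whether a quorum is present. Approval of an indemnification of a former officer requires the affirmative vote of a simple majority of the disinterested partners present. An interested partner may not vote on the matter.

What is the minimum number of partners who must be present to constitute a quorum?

15

A majority of 28 is 15.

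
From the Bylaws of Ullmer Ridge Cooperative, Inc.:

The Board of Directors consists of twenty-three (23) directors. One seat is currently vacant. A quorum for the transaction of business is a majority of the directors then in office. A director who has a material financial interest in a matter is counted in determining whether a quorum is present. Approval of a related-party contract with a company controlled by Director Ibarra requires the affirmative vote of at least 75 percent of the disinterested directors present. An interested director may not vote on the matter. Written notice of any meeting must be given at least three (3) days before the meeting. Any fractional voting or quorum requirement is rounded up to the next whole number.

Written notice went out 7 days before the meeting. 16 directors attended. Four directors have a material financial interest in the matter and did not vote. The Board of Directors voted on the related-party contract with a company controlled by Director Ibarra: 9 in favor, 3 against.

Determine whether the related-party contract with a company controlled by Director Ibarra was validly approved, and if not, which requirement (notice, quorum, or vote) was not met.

Valid — all requirements satisfied.

Notice: 7 days given; 3 required (7 ≥ 3). Satisfied.
Quorum: 16 present (interested directors count toward quorum); quorum is 12. Satisfied.
Vote: the related-party contract with a company controlled by Director Ibarra requires three-fourths of the disinterested directors present (16 − 4 = 12). 3/4 of 12 = 9, so 9 affirmative votes are needed; 9 voted in favor. Satisfied.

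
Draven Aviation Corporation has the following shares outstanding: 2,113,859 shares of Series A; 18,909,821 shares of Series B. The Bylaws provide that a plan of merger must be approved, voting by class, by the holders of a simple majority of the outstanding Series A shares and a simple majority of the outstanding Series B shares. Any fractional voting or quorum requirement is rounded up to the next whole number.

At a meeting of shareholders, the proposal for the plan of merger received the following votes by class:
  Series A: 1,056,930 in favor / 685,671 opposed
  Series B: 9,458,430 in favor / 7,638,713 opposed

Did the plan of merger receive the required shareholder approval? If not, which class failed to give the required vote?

Series A: a majority of 2113859 is 1056930; 1,056,930 required, 1,056,930 in favor — approved.
Series B: a majority of 18909821 is 9454911; 9,454,911 required, 9,458,430 in favor — approved.

Approved — every class gave the required vote.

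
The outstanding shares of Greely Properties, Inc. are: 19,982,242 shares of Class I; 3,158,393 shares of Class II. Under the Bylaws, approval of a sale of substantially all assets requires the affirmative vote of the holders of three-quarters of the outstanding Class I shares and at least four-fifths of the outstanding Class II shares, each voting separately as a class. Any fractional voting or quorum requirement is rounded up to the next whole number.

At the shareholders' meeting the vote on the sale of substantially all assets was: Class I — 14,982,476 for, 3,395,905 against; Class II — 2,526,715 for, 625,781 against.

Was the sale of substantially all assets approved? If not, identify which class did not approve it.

Class I: 3/4 of 19982242 = 14986681.50, rounded up to 14986682; 14,986,682 required, 14,982,476 in favor — not approved.
Class II: 4/5 of 3158393 = 2526714.40, rounded up to 2526715; 2,526,715 required, 2,526,715 in favor — approved.

Not approved — the Class I shares did not give the required vote.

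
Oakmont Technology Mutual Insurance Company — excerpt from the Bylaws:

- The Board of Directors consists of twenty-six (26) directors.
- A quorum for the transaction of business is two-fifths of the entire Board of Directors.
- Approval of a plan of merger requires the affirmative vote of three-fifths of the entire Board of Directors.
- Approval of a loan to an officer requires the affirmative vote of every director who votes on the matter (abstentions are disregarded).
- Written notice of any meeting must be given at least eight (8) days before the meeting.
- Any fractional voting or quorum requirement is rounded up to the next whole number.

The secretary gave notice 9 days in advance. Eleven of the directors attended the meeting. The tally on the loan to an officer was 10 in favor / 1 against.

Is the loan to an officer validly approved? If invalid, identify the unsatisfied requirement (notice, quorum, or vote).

Invalid — vote requirement not satisfied.

Notice: 9 days given; 8 required (9 ≥ 8). Satisfied.
Quorum: 11 present; quorum is 11. Satisfied.
Vote: the loan to an officer requires the unanimous vote of the votes cast (11). Unanimous means all 11, so 11 affirmative votes are needed; 10 voted in favor. Not satisfied.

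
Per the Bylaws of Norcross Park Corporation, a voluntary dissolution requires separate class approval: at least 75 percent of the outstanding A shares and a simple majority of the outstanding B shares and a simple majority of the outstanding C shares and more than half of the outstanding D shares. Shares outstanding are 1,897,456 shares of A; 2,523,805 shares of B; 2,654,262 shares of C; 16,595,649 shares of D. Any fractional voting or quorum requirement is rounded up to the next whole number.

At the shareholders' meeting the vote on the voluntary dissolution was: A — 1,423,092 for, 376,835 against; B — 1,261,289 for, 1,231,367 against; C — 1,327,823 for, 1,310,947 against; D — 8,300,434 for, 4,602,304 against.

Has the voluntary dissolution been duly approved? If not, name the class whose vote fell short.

A: 3/4 of 1897456 = 1423092; 1,423,092 required, 1,423,092 in favor — approved.
B: a majority of 2523805 is 1261903; 1,261,903 required, 1,261,289 in favor — not approved.
C: a majority of 2654262 is 1327132; 1,327,132 required, 1,327,823 in favor — approved.
D: a majority of 16595649 is 8297825; 8,297,825 required, 8,300,434 in favor — approved.

Not approved — the B shares did not give the required vote.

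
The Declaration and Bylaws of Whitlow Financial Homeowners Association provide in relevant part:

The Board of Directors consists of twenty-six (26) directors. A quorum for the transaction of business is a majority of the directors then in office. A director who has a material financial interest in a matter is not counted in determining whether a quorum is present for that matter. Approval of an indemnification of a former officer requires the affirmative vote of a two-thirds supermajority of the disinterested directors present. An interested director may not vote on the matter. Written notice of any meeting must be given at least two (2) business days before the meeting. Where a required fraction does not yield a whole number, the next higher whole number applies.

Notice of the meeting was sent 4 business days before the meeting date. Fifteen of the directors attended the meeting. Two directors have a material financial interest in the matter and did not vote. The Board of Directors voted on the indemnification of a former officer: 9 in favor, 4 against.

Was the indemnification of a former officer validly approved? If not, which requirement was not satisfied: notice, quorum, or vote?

Invalid — quorum requirement not satisfied.

Notice: 4 business days given; 2 required (4 ≥ 2). Satisfied.
Quorum: 15 present, but the 2 interested directors do not count, leaving 13. Quorum is 14. Not satisfied.
Vote: the indemnification of a former officer requires two-thirds of the disinterested directors present (15 − 2 = 13). 2/3 of 13 = 8.67, rounded up to 9, so 9 affirmative votes are needed; 9 voted in favor. Satisfied. (Moot — without a quorum no business can be validly transacted.)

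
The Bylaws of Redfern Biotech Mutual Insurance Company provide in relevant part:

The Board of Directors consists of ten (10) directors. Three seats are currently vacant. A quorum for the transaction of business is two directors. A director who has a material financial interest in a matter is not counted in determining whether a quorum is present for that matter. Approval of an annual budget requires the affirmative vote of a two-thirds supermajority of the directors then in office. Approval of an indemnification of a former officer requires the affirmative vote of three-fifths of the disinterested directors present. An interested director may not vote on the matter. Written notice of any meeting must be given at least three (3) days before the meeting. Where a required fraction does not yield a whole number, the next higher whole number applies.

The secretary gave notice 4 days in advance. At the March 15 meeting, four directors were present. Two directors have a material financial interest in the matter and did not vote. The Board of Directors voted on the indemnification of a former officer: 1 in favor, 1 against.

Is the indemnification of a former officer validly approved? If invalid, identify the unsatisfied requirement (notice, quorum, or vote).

Notice: 4 days given; 3 required (4 ≥ 3). Satisfied.
Quorum: 4 present, but the 2 interested directors do not count, leaving 2. Quorum is 2. Satisfied.
Vote: the indemnification of a former officer requires three-fifths of the disinterested directors present (4 − 2 = 2). 3/5 of 2 = 1.20, rounded up to 2, so 2 affirmative votes are needed; 1 voted in favor. Not satisfied.

Invalid — vote requirement not satisfied.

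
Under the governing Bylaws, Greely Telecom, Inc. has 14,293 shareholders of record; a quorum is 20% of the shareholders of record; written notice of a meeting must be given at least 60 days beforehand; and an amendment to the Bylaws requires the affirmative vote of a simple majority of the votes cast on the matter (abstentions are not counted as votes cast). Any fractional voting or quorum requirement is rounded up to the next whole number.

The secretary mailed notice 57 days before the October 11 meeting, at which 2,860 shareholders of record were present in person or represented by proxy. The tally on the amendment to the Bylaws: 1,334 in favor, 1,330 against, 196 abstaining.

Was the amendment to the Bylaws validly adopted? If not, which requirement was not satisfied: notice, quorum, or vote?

Invalid — notice requirement not satisfied.

Notice: 57 days given; 60 required. Not satisfied.
Quorum: 20% of 14,293 = 2,858.60, rounded up to 2,859; 2,860 present. Satisfied.
Vote: requires a majority of the votes cast (2,860 − 196 abstaining = 2,664); a majority of 2664 is 1333, so 1,333 needed; 1,334 in favor. Satisfied.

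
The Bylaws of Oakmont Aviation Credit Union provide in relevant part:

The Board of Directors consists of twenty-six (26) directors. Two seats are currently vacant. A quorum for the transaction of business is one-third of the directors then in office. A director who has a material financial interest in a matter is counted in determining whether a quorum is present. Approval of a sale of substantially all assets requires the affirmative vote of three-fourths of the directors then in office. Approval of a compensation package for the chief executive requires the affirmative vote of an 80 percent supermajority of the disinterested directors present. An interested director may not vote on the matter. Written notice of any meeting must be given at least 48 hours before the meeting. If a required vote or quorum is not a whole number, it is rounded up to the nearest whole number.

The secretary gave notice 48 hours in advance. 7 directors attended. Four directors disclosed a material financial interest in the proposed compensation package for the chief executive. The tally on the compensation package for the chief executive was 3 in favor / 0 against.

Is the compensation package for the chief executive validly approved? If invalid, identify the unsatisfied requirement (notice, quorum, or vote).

Notice: 48 hours given; 48 required (48 ≥ 48). Satisfied.
Quorum: 7 present (interested directors count toward quorum); quorum is 8. Not satisfied.
Vote: the compensation package for the chief executive requires four-fifths of the disinterested directors present (7 − 4 = 3). 4/5 of 3 = 2.40, rounded up to 3, so 3 affirmative votes are needed; 3 voted in favor. Satisfied. (Moot — without a quorum no business can be validly transacted.)

Invalid — quorum requirement not satisfied.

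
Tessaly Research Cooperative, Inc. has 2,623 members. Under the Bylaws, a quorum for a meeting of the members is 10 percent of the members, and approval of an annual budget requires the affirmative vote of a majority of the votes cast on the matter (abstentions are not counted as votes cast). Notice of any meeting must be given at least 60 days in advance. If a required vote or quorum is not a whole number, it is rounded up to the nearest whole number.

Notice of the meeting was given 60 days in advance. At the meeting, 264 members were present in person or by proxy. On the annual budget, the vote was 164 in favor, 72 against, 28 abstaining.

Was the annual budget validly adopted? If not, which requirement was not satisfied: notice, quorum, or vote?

Valid — all requirements satisfied.

Notice: 60 days given; 60 required. Satisfied.
Quorum: 10% of 2,623 = 262.30, rounded up to 263; 264 present. Satisfied.
Vote: requires a majority of the votes cast (264 − 28 abstaining = 236); a majority of 236 is 119, so 119 needed; 164 in favor. Satisfied.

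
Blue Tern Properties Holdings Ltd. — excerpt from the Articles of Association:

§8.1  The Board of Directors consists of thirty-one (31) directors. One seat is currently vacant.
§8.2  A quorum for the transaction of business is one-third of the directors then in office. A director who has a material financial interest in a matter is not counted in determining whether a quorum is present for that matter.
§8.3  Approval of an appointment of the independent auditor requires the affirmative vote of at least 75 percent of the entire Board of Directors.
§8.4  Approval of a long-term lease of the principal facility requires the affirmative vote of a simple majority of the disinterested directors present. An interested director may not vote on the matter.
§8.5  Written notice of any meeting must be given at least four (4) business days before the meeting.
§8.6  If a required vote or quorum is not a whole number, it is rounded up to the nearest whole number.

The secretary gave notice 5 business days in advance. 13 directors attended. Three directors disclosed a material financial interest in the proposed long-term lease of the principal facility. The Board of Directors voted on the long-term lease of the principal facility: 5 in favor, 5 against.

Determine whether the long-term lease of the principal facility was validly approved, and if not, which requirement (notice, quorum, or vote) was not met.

Invalid — vote requirement not satisfied.

Notice: 5 business days given; 4 required (5 ≥ 4). Satisfied.
Quorum: 13 present, but the 3 interested directors do not count, leaving 10. Quorum is 10. Satisfied.
Vote: the long-term lease of the principal facility requires a majority of the disinterested directors present (13 − 3 = 10). A majority of 10 is 6, so 6 affirmative votes are needed; 5 voted in favor. Not satisfied.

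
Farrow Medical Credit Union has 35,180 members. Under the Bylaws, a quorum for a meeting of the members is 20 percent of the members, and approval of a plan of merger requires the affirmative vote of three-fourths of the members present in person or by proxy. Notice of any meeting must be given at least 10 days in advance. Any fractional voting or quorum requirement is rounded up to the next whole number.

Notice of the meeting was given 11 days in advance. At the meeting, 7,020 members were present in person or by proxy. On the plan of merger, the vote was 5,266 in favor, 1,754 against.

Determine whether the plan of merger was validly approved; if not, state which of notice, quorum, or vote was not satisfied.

Invalid — quorum requirement not satisfied.

Notice: 11 days given; 10 required. Satisfied.
Quorum: 20% of 35,180 = 7,036; 7,020 present. Not satisfied.
Vote: requires three-fourths of those present (7,020); 3/4 of 7020 = 5265, so 5,265 needed; 5,266 in favor. Satisfied.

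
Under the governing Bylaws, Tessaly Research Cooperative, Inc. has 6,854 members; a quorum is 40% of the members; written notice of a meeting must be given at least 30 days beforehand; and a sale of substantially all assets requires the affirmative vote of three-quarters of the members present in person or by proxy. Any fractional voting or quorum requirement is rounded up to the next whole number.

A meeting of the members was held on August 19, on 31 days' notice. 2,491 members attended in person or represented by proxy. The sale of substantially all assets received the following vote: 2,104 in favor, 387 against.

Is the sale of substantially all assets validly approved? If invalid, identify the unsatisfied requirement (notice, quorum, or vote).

Invalid — quorum requirement not satisfied.

Notice: 31 days given; 30 required. Satisfied.
Quorum: 40% of 6,854 = 2,741.60, rounded up to 2,742; 2,491 present. Not satisfied.
Vote: requires three-fourths of those present (2,491); 3/4 of 2491 = 1868.25, rounded up to 1869, so 1,869 needed; 2,104 in favor. Satisfied.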